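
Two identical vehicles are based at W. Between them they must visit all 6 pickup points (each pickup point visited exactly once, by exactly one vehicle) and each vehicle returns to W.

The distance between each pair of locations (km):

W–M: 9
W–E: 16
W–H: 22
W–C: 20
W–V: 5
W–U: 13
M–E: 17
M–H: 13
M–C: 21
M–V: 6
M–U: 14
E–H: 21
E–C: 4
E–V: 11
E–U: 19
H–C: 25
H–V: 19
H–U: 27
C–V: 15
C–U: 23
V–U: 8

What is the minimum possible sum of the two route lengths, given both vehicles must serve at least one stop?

Minimum combined distance: 93 km.

Check every non-empty split of the stops between the two vehicles; for each half take its own optimal tour:
  {M} + {E, H, C, V, U}: 18 + 83 = 101
  {E} + {M, H, C, V, U}: 32 + 83 = 115
  {M, E} + {H, C, V, U}: 42 + 83 = 125
  {H} + {M, E, C, V, U}: 44 + 66 = 110
  {M, H} + {E, C, V, U}: 44 + 56 = 100
  {E, H} + {M, C, V, U}: 59 + 66 = 125
  … (31 splits in total)
  {M, E, H, C} + {V, U}: 67 + 26 = 93  ← best
Best: vehicle 1 W → M → H → E → C → W = 67; vehicle 2 W → V → U → W = 26; combined 93.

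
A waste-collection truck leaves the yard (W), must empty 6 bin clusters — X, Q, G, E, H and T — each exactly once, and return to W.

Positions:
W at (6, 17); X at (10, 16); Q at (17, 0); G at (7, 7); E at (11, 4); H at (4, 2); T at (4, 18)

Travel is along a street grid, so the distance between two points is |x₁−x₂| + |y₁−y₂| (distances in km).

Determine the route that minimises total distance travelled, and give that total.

W → X → Q → G → E → H → T → W: 5+23+17+7+9+16+3 = 80
W → X → Q → G → E → T → H → W: 5+23+17+7+21+16+17 = 106
W → X → Q → G → H → E → T → W: 5+23+17+8+9+21+3 = 86
W → X → Q → G → H → T → E → W: 5+23+17+8+16+21+18 = 108
W → X → Q → G → T → E → H → W: 5+23+17+14+21+9+17 = 106
W → X → Q → G → T → H → E → W: 5+23+17+14+16+9+18 = 102
W → X → Q → E → G → H → T → W: 5+23+10+7+8+16+3 = 72
W → X → Q → E → G → T → H → W: 5+23+10+7+14+16+17 = 92
… (352 more)
W → X → G → E → Q → H → T → W: 5+12+7+10+15+16+3 = 68  ← best
The minimum is 68.
One optimal route: W → X → G → E → Q → H → T → W (or its reverse).

68 km — the shortest possible round trip.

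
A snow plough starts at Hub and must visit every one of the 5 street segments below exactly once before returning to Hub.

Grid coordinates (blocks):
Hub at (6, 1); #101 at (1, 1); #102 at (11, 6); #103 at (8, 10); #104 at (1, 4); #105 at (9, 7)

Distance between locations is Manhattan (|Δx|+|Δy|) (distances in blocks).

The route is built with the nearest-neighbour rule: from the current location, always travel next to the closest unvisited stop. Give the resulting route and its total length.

Nearest-neighbour total = 40 blocks; route Hub → #101 → #104 → #105 → #102 → #103 → Hub.

At Hub the remaining stops are #101 5, #104 8, #105 9, #102 10, #103 11; go to #101.
At #101 the remaining stops are #104 3, #105 14, #102 15, #103 16; go to #104.
At #104 the remaining stops are #105 11, #102 12, #103 13; go to #105.
At #105 the remaining stops are #102 3, #103 4; go to #102.
At #102 the remaining stops are #103 7; go to #103.
Return #103→Hub: 11.
Total = 5 + 3 + 11 + 3 + 7 + 11 = 40.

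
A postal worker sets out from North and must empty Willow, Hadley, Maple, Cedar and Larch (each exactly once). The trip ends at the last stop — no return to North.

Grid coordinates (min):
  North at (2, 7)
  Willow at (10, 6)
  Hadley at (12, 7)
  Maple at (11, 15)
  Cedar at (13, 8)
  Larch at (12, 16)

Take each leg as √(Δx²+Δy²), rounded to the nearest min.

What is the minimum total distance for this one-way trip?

19 min — the minimum one-way total.

There are 5! = 120 possible orderings.
North → Willow → Hadley → Maple → Cedar → Larch: 8+2+8+7+8 = 33
North → Willow → Hadley → Maple → Larch → Cedar: 8+2+8+1+8 = 27
North → Willow → Hadley → Cedar → Maple → Larch: 8+2+1+7+1 = 19
North → Willow → Hadley → Cedar → Larch → Maple: 8+2+1+8+1 = 20
North → Willow → Hadley → Larch → Maple → Cedar: 8+2+9+1+7 = 27
North → Willow → Hadley → Larch → Cedar → Maple: 8+2+9+8+7 = 34
North → Willow → Maple → Hadley → Cedar → Larch: 8+9+8+1+8 = 34
North → Willow → Maple → Hadley → Larch → Cedar: 8+9+8+9+8 = 42
North → Willow → Maple → Cedar → Hadley → Larch: 8+9+7+1+9 = 34
North → Willow → Maple → Cedar → Larch → Hadley: 8+9+7+8+9 = 41
North → Willow → Maple → Larch → Hadley → Cedar: 8+9+1+9+1 = 28
North → Willow → Maple → Larch → Cedar → Hadley: 8+9+1+8+1 = 27
North → Willow → Cedar → Hadley → Maple → Larch: 8+4+1+8+1 = 22
North → Willow → Cedar → Hadley → Larch → Maple: 8+4+1+9+1 = 23
… (106 more)
The minimum is 19.
One shortest path: North → Willow → Hadley → Cedar → Maple → Larch.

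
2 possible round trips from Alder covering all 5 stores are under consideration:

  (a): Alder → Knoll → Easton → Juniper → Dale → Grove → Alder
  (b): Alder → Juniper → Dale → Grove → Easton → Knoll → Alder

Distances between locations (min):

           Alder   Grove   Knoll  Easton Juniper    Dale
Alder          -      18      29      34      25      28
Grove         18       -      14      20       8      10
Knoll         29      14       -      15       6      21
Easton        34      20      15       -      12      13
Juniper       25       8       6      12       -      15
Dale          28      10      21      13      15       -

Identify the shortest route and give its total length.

Shortest is (a), total 99 min.

(a): 29 + 15 + 12 + 15 + 10 + 18 = 99
(b): 25 + 15 + 10 + 20 + 15 + 29 = 114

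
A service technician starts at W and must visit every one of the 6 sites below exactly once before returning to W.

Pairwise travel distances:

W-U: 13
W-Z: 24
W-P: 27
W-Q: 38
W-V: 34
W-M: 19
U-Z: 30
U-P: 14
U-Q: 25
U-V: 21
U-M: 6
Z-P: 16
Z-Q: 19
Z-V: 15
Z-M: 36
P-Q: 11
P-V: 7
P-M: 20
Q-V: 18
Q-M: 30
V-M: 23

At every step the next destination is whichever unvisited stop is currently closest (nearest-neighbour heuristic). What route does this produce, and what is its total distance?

Nearest-neighbour total = 118; route W → U → M → P → V → Z → Q → W.

From W: distances to unvisited — U=13, M=19, Z=24, P=27, V=34, Q=38. Nearest is U (13).
From U: distances to unvisited — M=6, P=14, V=21, Q=25, Z=30. Nearest is M (6).
From M: distances to unvisited — P=20, V=23, Q=30, Z=36. Nearest is P (20).
From P: distances to unvisited — V=7, Q=11, Z=16. Nearest is V (7).
From V: distances to unvisited — Z=15, Q=18. Nearest is Z (15).
From Z: distances to unvisited — Q=19. Nearest is Q (19).
Return Q→W: 38.
Total = 13 + 6 + 20 + 7 + 15 + 19 + 38 = 118.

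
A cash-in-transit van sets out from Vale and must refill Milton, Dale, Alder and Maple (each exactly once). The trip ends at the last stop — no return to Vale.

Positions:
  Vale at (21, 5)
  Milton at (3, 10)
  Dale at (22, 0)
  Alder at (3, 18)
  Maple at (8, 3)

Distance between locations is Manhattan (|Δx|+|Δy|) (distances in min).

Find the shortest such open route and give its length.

There are 4! = 24 possible orderings.
Vale→Milton→Dale→Alder→Maple: 23+29+37+20 = 109
Vale→Milton→Dale→Maple→Alder: 23+29+17+20 = 89
Vale→Milton→Alder→Dale→Maple: 23+8+37+17 = 85
Vale→Milton→Alder→Maple→Dale: 23+8+20+17 = 68
Vale→Milton→Maple→Dale→Alder: 23+12+17+37 = 89
Vale→Milton→Maple→Alder→Dale: 23+12+20+37 = 92
Vale→Dale→Milton→Alder→Maple: 6+29+8+20 = 63
Vale→Dale→Milton→Maple→Alder: 6+29+12+20 = 67
Vale→Dale→Alder→Milton→Maple: 6+37+8+12 = 63
Vale→Dale→Alder→Maple→Milton: 6+37+20+12 = 75
Vale→Dale→Maple→Milton→Alder: 6+17+12+8 = 43
Vale→Dale→Maple→Alder→Milton: 6+17+20+8 = 51
Vale→Alder→Milton→Dale→Maple: 31+8+29+17 = 85
Vale→Alder→Milton→Maple→Dale: 31+8+12+17 = 68
… (10 more)
The minimum is 43.
One shortest path: Vale → Dale → Maple → Milton → Alder.

Shortest open route: 43 min.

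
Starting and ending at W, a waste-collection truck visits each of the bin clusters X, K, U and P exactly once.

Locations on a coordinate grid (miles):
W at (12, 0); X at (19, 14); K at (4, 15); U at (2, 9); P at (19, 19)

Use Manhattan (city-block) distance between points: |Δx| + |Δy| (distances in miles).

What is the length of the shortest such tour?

Minimum total distance: 72 miles.

There are 12 distinct closed tours to check (reversals are equivalent).
W - X - K - U - P - W: 21+16+8+27+26 = 98
W - X - K - P - U - W: 21+16+19+27+19 = 102
W - X - U - K - P - W: 21+22+8+19+26 = 96
W - X - U - P - K - W: 21+22+27+19+23 = 112
W - X - P - K - U - W: 21+5+19+8+19 = 72
W - X - P - U - K - W: 21+5+27+8+23 = 84
W - K - X - U - P - W: 23+16+22+27+26 = 114
W - K - X - P - U - W: 23+16+5+27+19 = 90
W - K - U - X - P - W: 23+8+22+5+26 = 84
W - K - P - X - U - W: 23+19+5+22+19 = 88
W - U - X - K - P - W: 19+22+16+19+26 = 102
W - U - K - X - P - W: 19+8+16+5+26 = 74
The minimum is 72.
One optimal route: W → X → P → K → U → W (or its reverse).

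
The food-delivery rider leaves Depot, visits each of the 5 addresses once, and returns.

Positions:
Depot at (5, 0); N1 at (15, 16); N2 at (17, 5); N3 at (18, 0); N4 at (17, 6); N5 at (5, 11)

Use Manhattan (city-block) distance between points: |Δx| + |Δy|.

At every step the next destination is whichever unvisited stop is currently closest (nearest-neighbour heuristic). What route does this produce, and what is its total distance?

Depot → [N5:11 / N3:13 / N2:17 / N4:18 / N1:26] → N5 (11)
N5 → [N1:15 / N4:17 / N2:18 / N3:24] → N1 (15)
N1 → [N4:12 / N2:13 / N3:19] → N4 (12)
N4 → [N2:1 / N3:7] → N2 (1)
N2 → [N3:6] → N3 (6)
Return N3→Depot: 13.
Total = 11 + 15 + 12 + 1 + 6 + 13 = 58.

Nearest-neighbour total = 58; route Depot → N5 → N1 → N4 → N2 → N3 → Depot.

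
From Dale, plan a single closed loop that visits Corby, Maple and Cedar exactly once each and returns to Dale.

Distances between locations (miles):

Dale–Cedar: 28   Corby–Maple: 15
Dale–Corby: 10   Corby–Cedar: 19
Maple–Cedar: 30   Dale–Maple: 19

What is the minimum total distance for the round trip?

Dale - Corby - Maple - Cedar - Dale: 10+15+30+28 = 83
Dale - Corby - Cedar - Maple - Dale: 10+19+30+19 = 78
Dale - Maple - Corby - Cedar - Dale: 19+15+19+28 = 81
The minimum is 78.
One optimal route: Dale → Corby → Cedar → Maple → Dale (or its reverse).

Minimum total distance: 78 miles.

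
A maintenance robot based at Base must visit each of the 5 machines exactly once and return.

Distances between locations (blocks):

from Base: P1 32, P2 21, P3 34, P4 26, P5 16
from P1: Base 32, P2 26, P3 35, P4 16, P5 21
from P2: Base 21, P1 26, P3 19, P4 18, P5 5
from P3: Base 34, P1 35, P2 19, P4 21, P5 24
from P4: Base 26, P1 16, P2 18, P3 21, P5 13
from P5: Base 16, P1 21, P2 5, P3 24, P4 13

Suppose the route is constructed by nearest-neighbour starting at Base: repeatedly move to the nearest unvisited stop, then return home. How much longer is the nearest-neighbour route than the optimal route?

15 blocks longer than the optimal tour.

Base: P5=16, P2=21, P4=26, P1=32, P3=34 ⇒ P5
P5: P2=5, P4=13, P1=21, P3=24 ⇒ P2
P2: P4=18, P3=19, P1=26 ⇒ P4
P4: P1=16, P3=21 ⇒ P1
P1: P3=35 ⇒ P3
NN route Base → P5 → P2 → P4 → P1 → P3 → Base costs 124.
Optimal: Base → P1 → P4 → P3 → P2 → P5 → Base costs 109 (by enumerating all 60 distinct tours).
Excess = 124 − 109 = 15.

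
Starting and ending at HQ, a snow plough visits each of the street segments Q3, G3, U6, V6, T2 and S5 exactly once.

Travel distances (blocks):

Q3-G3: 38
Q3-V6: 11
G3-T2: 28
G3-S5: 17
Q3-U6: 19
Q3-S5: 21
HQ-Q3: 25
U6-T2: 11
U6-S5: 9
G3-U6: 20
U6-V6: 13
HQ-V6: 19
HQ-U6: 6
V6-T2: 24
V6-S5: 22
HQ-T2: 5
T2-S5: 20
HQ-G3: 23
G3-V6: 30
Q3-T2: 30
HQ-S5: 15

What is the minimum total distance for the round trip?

There are 360 distinct closed tours to check (reversals are equivalent).
HQ → Q3 → G3 → U6 → V6 → T2 → S5 → HQ: 25+38+20+13+24+20+15 = 155
HQ → Q3 → G3 → U6 → V6 → S5 → T2 → HQ: 25+38+20+13+22+20+5 = 143
HQ → Q3 → G3 → U6 → T2 → V6 → S5 → HQ: 25+38+20+11+24+22+15 = 155
HQ → Q3 → G3 → U6 → T2 → S5 → V6 → HQ: 25+38+20+11+20+22+19 = 155
HQ → Q3 → G3 → U6 → S5 → V6 → T2 → HQ: 25+38+20+9+22+24+5 = 143
HQ → Q3 → G3 → U6 → S5 → T2 → V6 → HQ: 25+38+20+9+20+24+19 = 155
HQ → Q3 → G3 → V6 → U6 → T2 → S5 → HQ: 25+38+30+13+11+20+15 = 152
HQ → Q3 → G3 → V6 → U6 → S5 → T2 → HQ: 25+38+30+13+9+20+5 = 140
… (352 more)
HQ → G3 → S5 → Q3 → V6 → U6 → T2 → HQ: 23+17+21+11+13+11+5 = 101  ← best
The minimum is 101.
One optimal route: HQ → G3 → S5 → Q3 → V6 → U6 → T2 → HQ (or its reverse).

Minimum total distance: 101 blocks.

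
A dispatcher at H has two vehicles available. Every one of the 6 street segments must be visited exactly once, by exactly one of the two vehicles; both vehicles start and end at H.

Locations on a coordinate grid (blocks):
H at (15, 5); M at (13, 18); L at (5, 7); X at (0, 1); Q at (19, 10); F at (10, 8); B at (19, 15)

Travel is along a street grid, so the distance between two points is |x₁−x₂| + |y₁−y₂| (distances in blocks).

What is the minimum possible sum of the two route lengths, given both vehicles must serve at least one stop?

82 blocks — the smallest possible combined total.

Check every non-empty split of the stops between the two vehicles; for each half take its own optimal tour:
  {M} + {L, X, Q, F, B}: 30 + 66 = 96
  {L} + {M, X, Q, F, B}: 24 + 72 = 96
  {M, L} + {X, Q, F, B}: 46 + 66 = 112
  {X} + {M, L, Q, F, B}: 38 + 54 = 92
  {M, X} + {L, Q, F, B}: 64 + 48 = 112
  {L, X} + {M, Q, F, B}: 42 + 44 = 86
  … (31 splits in total)
  {L, X, F} + {M, Q, B}: 44 + 38 = 82  ← best
Best: vehicle 1 H → X → L → F → H = 44; vehicle 2 H → M → B → Q → H = 38; combined 82.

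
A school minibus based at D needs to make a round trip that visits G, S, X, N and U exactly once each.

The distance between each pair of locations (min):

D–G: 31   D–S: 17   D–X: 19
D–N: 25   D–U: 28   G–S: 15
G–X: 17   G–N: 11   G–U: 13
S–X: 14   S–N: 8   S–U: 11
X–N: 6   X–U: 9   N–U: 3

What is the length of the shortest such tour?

Minimum total distance: 73 min.

D→G→S→X→N→U→D: 31+15+14+6+3+28 = 97
D→G→S→X→U→N→D: 31+15+14+9+3+25 = 97
D→G→S→N→X→U→D: 31+15+8+6+9+28 = 97
D→G→S→N→U→X→D: 31+15+8+3+9+19 = 85
D→G→S→U→X→N→D: 31+15+11+9+6+25 = 97
D→G→S→U→N→X→D: 31+15+11+3+6+19 = 85
D→G→X→S→N→U→D: 31+17+14+8+3+28 = 101
D→G→X→S→U→N→D: 31+17+14+11+3+25 = 101
D→G→X→N→S→U→D: 31+17+6+8+11+28 = 101
D→G→X→N→U→S→D: 31+17+6+3+11+17 = 85
D→G→X→U→S→N→D: 31+17+9+11+8+25 = 101
D→G→X→U→N→S→D: 31+17+9+3+8+17 = 85
D→G→N→S→X→U→D: 31+11+8+14+9+28 = 101
D→G→N→S→U→X→D: 31+11+8+11+9+19 = 89
… (46 more)
D→S→G→U→N→X→D: 17+15+13+3+6+19 = 73  ← best
The minimum is 73.
One optimal route: D → S → G → U → N → X → D (or its reverse).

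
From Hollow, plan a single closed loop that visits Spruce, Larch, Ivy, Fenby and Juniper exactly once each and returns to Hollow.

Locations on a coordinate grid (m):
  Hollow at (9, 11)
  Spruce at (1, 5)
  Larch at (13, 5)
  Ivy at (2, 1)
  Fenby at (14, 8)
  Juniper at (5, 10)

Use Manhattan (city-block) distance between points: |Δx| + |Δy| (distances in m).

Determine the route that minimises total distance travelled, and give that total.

Hollow - Spruce - Larch - Ivy - Fenby - Juniper - Hollow: 14+12+15+19+11+5 = 76
Hollow - Spruce - Larch - Ivy - Juniper - Fenby - Hollow: 14+12+15+12+11+8 = 72
Hollow - Spruce - Larch - Fenby - Ivy - Juniper - Hollow: 14+12+4+19+12+5 = 66
Hollow - Spruce - Larch - Fenby - Juniper - Ivy - Hollow: 14+12+4+11+12+17 = 70
Hollow - Spruce - Larch - Juniper - Ivy - Fenby - Hollow: 14+12+13+12+19+8 = 78
Hollow - Spruce - Larch - Juniper - Fenby - Ivy - Hollow: 14+12+13+11+19+17 = 86
Hollow - Spruce - Ivy - Larch - Fenby - Juniper - Hollow: 14+5+15+4+11+5 = 54
Hollow - Spruce - Ivy - Larch - Juniper - Fenby - Hollow: 14+5+15+13+11+8 = 66
Hollow - Spruce - Ivy - Fenby - Larch - Juniper - Hollow: 14+5+19+4+13+5 = 60
Hollow - Spruce - Ivy - Fenby - Juniper - Larch - Hollow: 14+5+19+11+13+10 = 72
Hollow - Spruce - Ivy - Juniper - Larch - Fenby - Hollow: 14+5+12+13+4+8 = 56
Hollow - Spruce - Ivy - Juniper - Fenby - Larch - Hollow: 14+5+12+11+4+10 = 56
Hollow - Spruce - Fenby - Larch - Ivy - Juniper - Hollow: 14+16+4+15+12+5 = 66
Hollow - Spruce - Fenby - Larch - Juniper - Ivy - Hollow: 14+16+4+13+12+17 = 76
… (46 more)
Hollow - Fenby - Larch - Spruce - Ivy - Juniper - Hollow: 8+4+12+5+12+5 = 46  ← best
The minimum is 46.
One optimal route: Hollow → Fenby → Larch → Spruce → Ivy → Juniper → Hollow (or its reverse).

Minimum total distance: 46 m.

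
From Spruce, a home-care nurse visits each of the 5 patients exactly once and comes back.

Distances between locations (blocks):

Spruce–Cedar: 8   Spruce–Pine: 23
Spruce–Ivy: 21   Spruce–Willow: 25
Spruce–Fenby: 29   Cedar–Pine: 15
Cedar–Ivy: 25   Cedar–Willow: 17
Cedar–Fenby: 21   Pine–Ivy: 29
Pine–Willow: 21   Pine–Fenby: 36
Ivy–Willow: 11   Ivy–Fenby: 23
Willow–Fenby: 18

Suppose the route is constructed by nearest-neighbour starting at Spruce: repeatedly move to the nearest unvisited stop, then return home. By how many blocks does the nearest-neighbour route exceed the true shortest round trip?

The nearest-neighbour route is 1 blocks longer than optimal.

Spruce: Cedar=8, Ivy=21, Pine=23, Willow=25, Fenby=29 ⇒ Cedar
Cedar: Pine=15, Willow=17, Fenby=21, Ivy=25 ⇒ Pine
Pine: Willow=21, Ivy=29, Fenby=36 ⇒ Willow
Willow: Ivy=11, Fenby=18 ⇒ Ivy
Ivy: Fenby=23 ⇒ Fenby
NN route Spruce → Cedar → Pine → Willow → Ivy → Fenby → Spruce costs 107.
Optimal: Spruce → Cedar → Pine → Willow → Fenby → Ivy → Spruce costs 106 (by enumerating all 60 distinct tours).
Excess = 107 − 106 = 1.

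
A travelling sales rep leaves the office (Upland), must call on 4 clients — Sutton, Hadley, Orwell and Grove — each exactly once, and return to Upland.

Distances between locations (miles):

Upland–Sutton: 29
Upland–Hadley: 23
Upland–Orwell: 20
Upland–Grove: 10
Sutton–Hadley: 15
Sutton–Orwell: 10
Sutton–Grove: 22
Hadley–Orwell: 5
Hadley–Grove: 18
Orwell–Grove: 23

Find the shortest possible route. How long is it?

Shortest round trip = 70 miles.

With 4 stops there are 4!/2 = 12 distinct round trips (a route and its reverse cost the same).
Upland → Sutton → Hadley → Orwell → Grove → Upland: 29+15+5+23+10 = 82
Upland → Sutton → Hadley → Grove → Orwell → Upland: 29+15+18+23+20 = 105
Upland → Sutton → Orwell → Hadley → Grove → Upland: 29+10+5+18+10 = 72
Upland → Sutton → Orwell → Grove → Hadley → Upland: 29+10+23+18+23 = 103
Upland → Sutton → Grove → Hadley → Orwell → Upland: 29+22+18+5+20 = 94
Upland → Sutton → Grove → Orwell → Hadley → Upland: 29+22+23+5+23 = 102
Upland → Hadley → Sutton → Orwell → Grove → Upland: 23+15+10+23+10 = 81
Upland → Hadley → Sutton → Grove → Orwell → Upland: 23+15+22+23+20 = 103
Upland → Hadley → Orwell → Sutton → Grove → Upland: 23+5+10+22+10 = 70
Upland → Hadley → Grove → Sutton → Orwell → Upland: 23+18+22+10+20 = 93
Upland → Orwell → Sutton → Hadley → Grove → Upland: 20+10+15+18+10 = 73
Upland → Orwell → Hadley → Sutton → Grove → Upland: 20+5+15+22+10 = 72
The minimum is 70.
One optimal route: Upland → Hadley → Orwell → Sutton → Grove → Upland (or its reverse).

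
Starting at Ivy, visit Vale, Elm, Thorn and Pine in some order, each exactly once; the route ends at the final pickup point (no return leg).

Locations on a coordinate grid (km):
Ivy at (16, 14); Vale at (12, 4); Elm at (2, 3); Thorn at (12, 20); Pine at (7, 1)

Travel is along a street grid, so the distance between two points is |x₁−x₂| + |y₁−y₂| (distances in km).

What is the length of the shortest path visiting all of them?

There are 4! = 24 possible orderings.
Ivy - Vale - Elm - Thorn - Pine: 14+11+27+24 = 76
Ivy - Vale - Elm - Pine - Thorn: 14+11+7+24 = 56
Ivy - Vale - Thorn - Elm - Pine: 14+16+27+7 = 64
Ivy - Vale - Thorn - Pine - Elm: 14+16+24+7 = 61
Ivy - Vale - Pine - Elm - Thorn: 14+8+7+27 = 56
Ivy - Vale - Pine - Thorn - Elm: 14+8+24+27 = 73
Ivy - Elm - Vale - Thorn - Pine: 25+11+16+24 = 76
Ivy - Elm - Vale - Pine - Thorn: 25+11+8+24 = 68
Ivy - Elm - Thorn - Vale - Pine: 25+27+16+8 = 76
Ivy - Elm - Thorn - Pine - Vale: 25+27+24+8 = 84
Ivy - Elm - Pine - Vale - Thorn: 25+7+8+16 = 56
Ivy - Elm - Pine - Thorn - Vale: 25+7+24+16 = 72
Ivy - Thorn - Vale - Elm - Pine: 10+16+11+7 = 44
Ivy - Thorn - Vale - Pine - Elm: 10+16+8+7 = 41
… (10 more)
The minimum is 41.
One shortest path: Ivy → Thorn → Vale → Pine → Elm.

41 km — the minimum one-way total.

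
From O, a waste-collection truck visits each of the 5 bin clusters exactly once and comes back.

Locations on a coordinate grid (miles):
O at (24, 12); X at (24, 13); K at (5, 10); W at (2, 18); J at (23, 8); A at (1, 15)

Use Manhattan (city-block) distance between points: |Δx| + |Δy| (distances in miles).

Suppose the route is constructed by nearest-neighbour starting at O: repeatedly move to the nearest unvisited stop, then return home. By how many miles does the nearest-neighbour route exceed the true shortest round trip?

The nearest-neighbour route is 2 miles longer than optimal.

O: X=1, J=5, K=21, A=26, W=28 ⇒ X
X: J=6, K=22, A=25, W=27 ⇒ J
J: K=20, A=29, W=31 ⇒ K
K: A=9, W=11 ⇒ A
A: W=4 ⇒ W
NN route O → X → J → K → A → W → O costs 68.
Optimal: O → X → W → A → K → J → O costs 66 (by enumerating all 60 distinct tours).
Excess = 68 − 66 = 2.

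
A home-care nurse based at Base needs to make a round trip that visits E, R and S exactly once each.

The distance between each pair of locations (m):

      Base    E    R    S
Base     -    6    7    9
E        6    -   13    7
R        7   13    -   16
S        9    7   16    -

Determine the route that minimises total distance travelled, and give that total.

There are 3 distinct closed tours to check (reversals are equivalent).
Base-E-R-S-Base: 6+13+16+9 = 44
Base-E-S-R-Base: 6+7+16+7 = 36
Base-R-E-S-Base: 7+13+7+9 = 36
The minimum is 36.
One optimal route: Base → E → S → R → Base (or its reverse).

Shortest round trip = 36 m.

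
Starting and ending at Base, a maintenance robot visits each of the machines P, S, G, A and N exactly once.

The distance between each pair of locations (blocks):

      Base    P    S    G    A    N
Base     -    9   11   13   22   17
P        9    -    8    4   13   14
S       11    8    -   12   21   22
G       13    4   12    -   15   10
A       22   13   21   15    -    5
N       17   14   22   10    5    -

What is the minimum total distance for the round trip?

With 5 stops there are 5!/2 = 60 distinct round trips (a route and its reverse cost the same).
Base - P - S - G - A - N - Base: 9+8+12+15+5+17 = 66
Base - P - S - G - N - A - Base: 9+8+12+10+5+22 = 66
Base - P - S - A - G - N - Base: 9+8+21+15+10+17 = 80
Base - P - S - A - N - G - Base: 9+8+21+5+10+13 = 66
Base - P - S - N - G - A - Base: 9+8+22+10+15+22 = 86
Base - P - S - N - A - G - Base: 9+8+22+5+15+13 = 72
Base - P - G - S - A - N - Base: 9+4+12+21+5+17 = 68
Base - P - G - S - N - A - Base: 9+4+12+22+5+22 = 74
Base - P - G - A - S - N - Base: 9+4+15+21+22+17 = 88
Base - P - G - A - N - S - Base: 9+4+15+5+22+11 = 66
Base - P - G - N - S - A - Base: 9+4+10+22+21+22 = 88
Base - P - G - N - A - S - Base: 9+4+10+5+21+11 = 60
Base - P - A - S - G - N - Base: 9+13+21+12+10+17 = 82
Base - P - A - S - N - G - Base: 9+13+21+22+10+13 = 88
… (46 more)
The minimum is 60.
One optimal route: Base → P → G → N → A → S → Base (or its reverse).

Minimum total distance: 60 blocks.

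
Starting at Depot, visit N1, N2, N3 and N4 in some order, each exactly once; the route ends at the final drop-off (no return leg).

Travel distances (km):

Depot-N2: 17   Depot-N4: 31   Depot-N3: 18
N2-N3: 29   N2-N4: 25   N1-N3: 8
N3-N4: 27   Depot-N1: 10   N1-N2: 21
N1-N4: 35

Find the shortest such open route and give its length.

There are 4! = 24 possible orderings.
Depot - N1 - N2 - N3 - N4: 10+21+29+27 = 87
Depot - N1 - N2 - N4 - N3: 10+21+25+27 = 83
Depot - N1 - N3 - N2 - N4: 10+8+29+25 = 72
Depot - N1 - N3 - N4 - N2: 10+8+27+25 = 70
Depot - N1 - N4 - N2 - N3: 10+35+25+29 = 99
Depot - N1 - N4 - N3 - N2: 10+35+27+29 = 101
Depot - N2 - N1 - N3 - N4: 17+21+8+27 = 73
Depot - N2 - N1 - N4 - N3: 17+21+35+27 = 100
Depot - N2 - N3 - N1 - N4: 17+29+8+35 = 89
Depot - N2 - N3 - N4 - N1: 17+29+27+35 = 108
Depot - N2 - N4 - N1 - N3: 17+25+35+8 = 85
Depot - N2 - N4 - N3 - N1: 17+25+27+8 = 77
Depot - N3 - N1 - N2 - N4: 18+8+21+25 = 72
Depot - N3 - N1 - N4 - N2: 18+8+35+25 = 86
… (10 more)
The minimum is 70.
One shortest path: Depot → N1 → N3 → N4 → N2.

Shortest open route: 70 km.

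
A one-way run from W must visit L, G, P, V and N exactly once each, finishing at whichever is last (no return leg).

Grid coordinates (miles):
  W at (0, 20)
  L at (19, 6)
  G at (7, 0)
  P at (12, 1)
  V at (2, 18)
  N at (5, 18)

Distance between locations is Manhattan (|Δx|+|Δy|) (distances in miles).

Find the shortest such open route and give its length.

45 miles — the minimum one-way total.

There are 5! = 120 possible orderings.
W→L→G→P→V→N: 33+18+6+27+3 = 87
W→L→G→P→N→V: 33+18+6+24+3 = 84
W→L→G→V→P→N: 33+18+23+27+24 = 125
W→L→G→V→N→P: 33+18+23+3+24 = 101
W→L→G→N→P→V: 33+18+20+24+27 = 122
W→L→G→N→V→P: 33+18+20+3+27 = 101
W→L→P→G→V→N: 33+12+6+23+3 = 77
W→L→P→G→N→V: 33+12+6+20+3 = 74
W→L→P→V→G→N: 33+12+27+23+20 = 115
W→L→P→V→N→G: 33+12+27+3+20 = 95
W→L→P→N→G→V: 33+12+24+20+23 = 112
W→L→P→N→V→G: 33+12+24+3+23 = 95
W→L→V→G→P→N: 33+29+23+6+24 = 115
W→L→V→G→N→P: 33+29+23+20+24 = 129
… (106 more)
W→V→N→G→P→L: 4+3+20+6+12 = 45  ← best
The minimum is 45.
One shortest path: W → V → N → G → P → L.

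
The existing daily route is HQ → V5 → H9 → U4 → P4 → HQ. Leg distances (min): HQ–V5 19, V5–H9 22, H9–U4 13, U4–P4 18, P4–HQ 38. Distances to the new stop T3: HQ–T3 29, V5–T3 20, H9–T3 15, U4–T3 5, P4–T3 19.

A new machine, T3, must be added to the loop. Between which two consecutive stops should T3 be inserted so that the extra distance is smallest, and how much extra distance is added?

+6 min — insert T3 between U4 and P4.

Insertion cost between consecutive stops i–j is d(i,T3) + d(T3,j) − d(i,j):
  between HQ and V5: 29 + 20 − 19 = 30
  between V5 and H9: 20 + 15 − 22 = 13
  between H9 and U4: 15 + 5 − 13 = 7
  between U4 and P4: 5 + 19 − 18 = 6
  between P4 and HQ: 19 + 29 − 38 = 10
Cheapest insertion is between U4 and P4, adding 6.
New total = 110 + 6 = 116.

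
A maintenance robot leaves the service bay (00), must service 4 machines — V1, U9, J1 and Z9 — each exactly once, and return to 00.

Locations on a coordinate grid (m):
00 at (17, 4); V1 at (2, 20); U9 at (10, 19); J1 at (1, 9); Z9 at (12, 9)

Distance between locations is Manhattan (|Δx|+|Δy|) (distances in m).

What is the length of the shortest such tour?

There are 12 distinct closed tours to check (reversals are equivalent).
00-V1-U9-J1-Z9-00: 31+9+19+11+10 = 80
00-V1-U9-Z9-J1-00: 31+9+12+11+21 = 84
00-V1-J1-U9-Z9-00: 31+12+19+12+10 = 84
00-V1-J1-Z9-U9-00: 31+12+11+12+22 = 88
00-V1-Z9-U9-J1-00: 31+21+12+19+21 = 104
00-V1-Z9-J1-U9-00: 31+21+11+19+22 = 104
00-U9-V1-J1-Z9-00: 22+9+12+11+10 = 64
00-U9-V1-Z9-J1-00: 22+9+21+11+21 = 84
00-U9-J1-V1-Z9-00: 22+19+12+21+10 = 84
00-U9-Z9-V1-J1-00: 22+12+21+12+21 = 88
00-J1-V1-U9-Z9-00: 21+12+9+12+10 = 64
00-J1-U9-V1-Z9-00: 21+19+9+21+10 = 80
The minimum is 64.
One optimal route: 00 → U9 → V1 → J1 → Z9 → 00 (or its reverse).

Minimum total distance: 64 m.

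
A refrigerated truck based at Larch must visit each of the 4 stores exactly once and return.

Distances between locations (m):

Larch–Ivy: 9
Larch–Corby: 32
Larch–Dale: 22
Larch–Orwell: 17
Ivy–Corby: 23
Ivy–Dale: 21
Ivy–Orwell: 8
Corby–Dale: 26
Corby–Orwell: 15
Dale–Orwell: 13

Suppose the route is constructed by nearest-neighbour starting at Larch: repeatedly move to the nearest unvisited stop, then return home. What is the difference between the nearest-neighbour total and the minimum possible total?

Larch: Ivy=9, Orwell=17, Dale=22, Corby=32 ⇒ Ivy
Ivy: Orwell=8, Dale=21, Corby=23 ⇒ Orwell
Orwell: Dale=13, Corby=15 ⇒ Dale
Dale: Corby=26 ⇒ Corby
NN route Larch → Ivy → Orwell → Dale → Corby → Larch costs 88.
Optimal: Larch → Ivy → Orwell → Corby → Dale → Larch costs 80 (by enumerating all 12 distinct tours).
Excess = 88 − 80 = 8.

The nearest-neighbour route is 8 m longer than optimal.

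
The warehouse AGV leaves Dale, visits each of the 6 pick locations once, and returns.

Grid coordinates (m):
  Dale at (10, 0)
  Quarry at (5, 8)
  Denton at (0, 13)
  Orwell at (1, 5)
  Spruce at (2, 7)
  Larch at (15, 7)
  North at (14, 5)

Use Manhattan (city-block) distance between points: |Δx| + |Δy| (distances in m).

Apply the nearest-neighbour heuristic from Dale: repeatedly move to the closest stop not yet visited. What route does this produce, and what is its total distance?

From Dale: distances to unvisited — North=9, Larch=12, Quarry=13, Orwell=14, Spruce=15, Denton=23. Nearest is North (9).
From North: distances to unvisited — Larch=3, Quarry=12, Orwell=13, Spruce=14, Denton=22. Nearest is Larch (3).
From Larch: distances to unvisited — Quarry=11, Spruce=13, Orwell=16, Denton=21. Nearest is Quarry (11).
From Quarry: distances to unvisited — Spruce=4, Orwell=7, Denton=10. Nearest is Spruce (4).
From Spruce: distances to unvisited — Orwell=3, Denton=8. Nearest is Orwell (3).
From Orwell: distances to unvisited — Denton=9. Nearest is Denton (9).
Return Denton→Dale: 23.
Total = 9 + 3 + 11 + 4 + 3 + 9 + 23 = 62.

Total distance 62 m via the nearest-neighbour route Dale → North → Larch → Quarry → Spruce → Orwell → Denton → Dale.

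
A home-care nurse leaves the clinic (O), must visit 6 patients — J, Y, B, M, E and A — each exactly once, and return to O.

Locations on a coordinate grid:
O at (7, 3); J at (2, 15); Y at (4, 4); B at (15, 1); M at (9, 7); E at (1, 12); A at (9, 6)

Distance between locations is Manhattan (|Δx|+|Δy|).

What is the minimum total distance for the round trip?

Minimum total distance: 56.

O - J - Y - B - M - E - A - O: 17+13+14+12+13+14+5 = 88
O - J - Y - B - M - A - E - O: 17+13+14+12+1+14+15 = 86
O - J - Y - B - E - M - A - O: 17+13+14+25+13+1+5 = 88
O - J - Y - B - E - A - M - O: 17+13+14+25+14+1+6 = 90
O - J - Y - B - A - M - E - O: 17+13+14+11+1+13+15 = 84
O - J - Y - B - A - E - M - O: 17+13+14+11+14+13+6 = 88
O - J - Y - M - B - E - A - O: 17+13+8+12+25+14+5 = 94
O - J - Y - M - B - A - E - O: 17+13+8+12+11+14+15 = 90
… (352 more)
O - Y - J - E - M - A - B - O: 4+13+4+13+1+11+10 = 56  ← best
The minimum is 56.
One optimal route: O → Y → J → E → M → A → B → O (or its reverse).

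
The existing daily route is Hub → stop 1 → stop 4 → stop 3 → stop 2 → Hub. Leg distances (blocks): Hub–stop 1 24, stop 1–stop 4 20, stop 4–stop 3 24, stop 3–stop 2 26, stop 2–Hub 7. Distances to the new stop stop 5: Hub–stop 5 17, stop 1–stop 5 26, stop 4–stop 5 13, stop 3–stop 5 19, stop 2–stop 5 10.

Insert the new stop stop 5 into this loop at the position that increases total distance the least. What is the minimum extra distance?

Insertion cost between consecutive stops i–j is d(i,stop 5) + d(stop 5,j) − d(i,j):
  between Hub and stop 1: 17 + 26 − 24 = 19
  between stop 1 and stop 4: 26 + 13 − 20 = 19
  between stop 4 and stop 3: 13 + 19 − 24 = 8
  between stop 3 and stop 2: 19 + 10 − 26 = 3
  between stop 2 and Hub: 10 + 17 − 7 = 20
Cheapest insertion is between stop 3 and stop 2, adding 3.
New total = 101 + 3 = 104.

+3 blocks — insert stop 5 between stop 3 and stop 2.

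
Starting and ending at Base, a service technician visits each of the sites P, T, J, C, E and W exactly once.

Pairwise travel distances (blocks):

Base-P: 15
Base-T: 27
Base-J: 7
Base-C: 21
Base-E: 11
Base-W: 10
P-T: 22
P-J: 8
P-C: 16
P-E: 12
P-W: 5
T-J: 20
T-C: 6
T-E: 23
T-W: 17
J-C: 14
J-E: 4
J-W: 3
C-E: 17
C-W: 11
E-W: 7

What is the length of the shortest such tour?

Base→P→T→J→C→E→W→Base: 15+22+20+14+17+7+10 = 105
Base→P→T→J→C→W→E→Base: 15+22+20+14+11+7+11 = 100
Base→P→T→J→E→C→W→Base: 15+22+20+4+17+11+10 = 99
Base→P→T→J→E→W→C→Base: 15+22+20+4+7+11+21 = 100
Base→P→T→J→W→C→E→Base: 15+22+20+3+11+17+11 = 99
Base→P→T→J→W→E→C→Base: 15+22+20+3+7+17+21 = 105
Base→P→T→C→J→E→W→Base: 15+22+6+14+4+7+10 = 78
Base→P→T→C→J→W→E→Base: 15+22+6+14+3+7+11 = 78
… (352 more)
Base→P→W→T→C→E→J→Base: 15+5+17+6+17+4+7 = 71  ← best
The minimum is 71.
One optimal route: Base → P → W → T → C → E → J → Base (or its reverse).

Shortest round trip = 71 blocks.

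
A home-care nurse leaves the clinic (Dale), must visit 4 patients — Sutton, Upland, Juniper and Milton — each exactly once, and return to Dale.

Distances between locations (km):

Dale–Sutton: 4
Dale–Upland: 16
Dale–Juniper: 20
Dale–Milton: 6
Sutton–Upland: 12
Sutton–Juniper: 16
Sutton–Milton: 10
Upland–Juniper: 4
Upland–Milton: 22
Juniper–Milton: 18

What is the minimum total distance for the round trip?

With 4 stops there are 4!/2 = 12 distinct round trips (a route and its reverse cost the same).
Dale → Sutton → Upland → Juniper → Milton → Dale: 4+12+4+18+6 = 44
Dale → Sutton → Upland → Milton → Juniper → Dale: 4+12+22+18+20 = 76
Dale → Sutton → Juniper → Upland → Milton → Dale: 4+16+4+22+6 = 52
Dale → Sutton → Juniper → Milton → Upland → Dale: 4+16+18+22+16 = 76
Dale → Sutton → Milton → Upland → Juniper → Dale: 4+10+22+4+20 = 60
Dale → Sutton → Milton → Juniper → Upland → Dale: 4+10+18+4+16 = 52
Dale → Upland → Sutton → Juniper → Milton → Dale: 16+12+16+18+6 = 68
Dale → Upland → Sutton → Milton → Juniper → Dale: 16+12+10+18+20 = 76
Dale → Upland → Juniper → Sutton → Milton → Dale: 16+4+16+10+6 = 52
Dale → Upland → Milton → Sutton → Juniper → Dale: 16+22+10+16+20 = 84
Dale → Juniper → Sutton → Upland → Milton → Dale: 20+16+12+22+6 = 76
Dale → Juniper → Upland → Sutton → Milton → Dale: 20+4+12+10+6 = 52
The minimum is 44.
One optimal route: Dale → Sutton → Upland → Juniper → Milton → Dale (or its reverse).

44 km — the shortest possible round trip.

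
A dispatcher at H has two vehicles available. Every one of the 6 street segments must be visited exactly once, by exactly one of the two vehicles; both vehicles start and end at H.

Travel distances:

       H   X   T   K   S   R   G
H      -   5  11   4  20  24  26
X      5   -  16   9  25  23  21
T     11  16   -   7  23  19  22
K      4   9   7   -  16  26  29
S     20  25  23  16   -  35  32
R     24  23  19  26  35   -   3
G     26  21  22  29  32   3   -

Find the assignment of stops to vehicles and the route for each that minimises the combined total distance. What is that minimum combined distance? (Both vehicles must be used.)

Minimum combined distance: 95.

Try each way of splitting the stops between the two vehicles (each non-empty) and, for each split, find the best tour for each vehicle:
  {X} + {T, K, S, R, G}: 10 + 85 = 95
  {T} + {X, K, S, R, G}: 22 + 83 = 105
  {X, T} + {K, S, R, G}: 32 + 79 = 111
  {K} + {X, T, S, R, G}: 8 + 91 = 99
  {X, K} + {T, S, R, G}: 18 + 85 = 103
  {T, K} + {X, S, R, G}: 22 + 83 = 105
  … (31 splits in total)
Best: vehicle 1 H → X → H = 10; vehicle 2 H → T → R → G → S → K → H = 85; combined 95.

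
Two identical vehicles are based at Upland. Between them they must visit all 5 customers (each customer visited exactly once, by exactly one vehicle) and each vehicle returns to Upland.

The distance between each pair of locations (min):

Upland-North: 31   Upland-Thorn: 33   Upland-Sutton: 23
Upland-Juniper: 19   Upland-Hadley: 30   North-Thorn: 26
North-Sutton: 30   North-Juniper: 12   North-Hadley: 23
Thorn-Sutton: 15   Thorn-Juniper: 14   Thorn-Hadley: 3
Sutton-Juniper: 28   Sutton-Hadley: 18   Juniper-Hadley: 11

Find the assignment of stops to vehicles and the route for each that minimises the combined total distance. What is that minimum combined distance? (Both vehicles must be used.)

Minimum combined distance: 133 min.

There are 2^4 − 1 = 15 ways to divide the 5 stops into two non-empty groups. For each, the best each vehicle can do is its own shortest tour through its group:
  {North} + {Thorn, Sutton, Juniper, Hadley}: 62 + 71 = 133
  {Thorn} + {North, Sutton, Juniper, Hadley}: 66 + 95 = 161
  {North, Thorn} + {Sutton, Juniper, Hadley}: 90 + 71 = 161
  {Sutton} + {North, Thorn, Juniper, Hadley}: 46 + 90 = 136
  {North, Sutton} + {Thorn, Juniper, Hadley}: 84 + 66 = 150
  {Thorn, Sutton} + {North, Juniper, Hadley}: 71 + 84 = 155
  … (15 splits in total)
Best: vehicle 1 Upland → North → Upland = 62; vehicle 2 Upland → Sutton → Thorn → Hadley → Juniper → Upland = 71; combined 133.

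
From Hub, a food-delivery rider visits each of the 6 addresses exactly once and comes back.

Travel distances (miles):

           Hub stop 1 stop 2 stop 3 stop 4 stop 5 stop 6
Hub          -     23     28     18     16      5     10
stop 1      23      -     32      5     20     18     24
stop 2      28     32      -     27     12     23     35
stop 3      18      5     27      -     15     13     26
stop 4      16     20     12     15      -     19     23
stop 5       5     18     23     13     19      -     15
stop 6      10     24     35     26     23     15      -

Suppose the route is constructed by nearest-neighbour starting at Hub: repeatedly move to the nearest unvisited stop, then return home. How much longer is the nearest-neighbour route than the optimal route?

From Hub: stop 5=5, stop 6=10, stop 4=16, stop 3=18, stop 1=23, stop 2=28 → choose stop 5 (5).
From stop 5: stop 3=13, stop 6=15, stop 1=18, stop 4=19, stop 2=23 → choose stop 3 (13).
From stop 3: stop 1=5, stop 4=15, stop 6=26, stop 2=27 → choose stop 1 (5).
From stop 1: stop 4=20, stop 6=24, stop 2=32 → choose stop 4 (20).
From stop 4: stop 2=12, stop 6=23 → choose stop 2 (12).
From stop 2: stop 6=35 → choose stop 6 (35).
NN route Hub → stop 5 → stop 3 → stop 1 → stop 4 → stop 2 → stop 6 → Hub costs 100.
Optimal: Hub → stop 5 → stop 2 → stop 4 → stop 3 → stop 1 → stop 6 → Hub costs 94 (by enumerating all 360 distinct tours).
Excess = 100 − 94 = 6.

6 miles longer than the optimal tour.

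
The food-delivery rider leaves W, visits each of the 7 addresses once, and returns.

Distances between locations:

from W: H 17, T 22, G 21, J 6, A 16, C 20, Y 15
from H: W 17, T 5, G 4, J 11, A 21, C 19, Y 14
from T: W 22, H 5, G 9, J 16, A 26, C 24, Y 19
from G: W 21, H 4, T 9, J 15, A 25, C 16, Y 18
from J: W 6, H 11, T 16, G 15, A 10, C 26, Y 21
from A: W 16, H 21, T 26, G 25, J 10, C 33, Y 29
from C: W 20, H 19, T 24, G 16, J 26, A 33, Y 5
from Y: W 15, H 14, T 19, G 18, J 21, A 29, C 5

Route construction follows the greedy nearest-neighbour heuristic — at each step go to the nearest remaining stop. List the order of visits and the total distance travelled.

Nearest-neighbour total = 94; route W → J → A → H → G → T → Y → C → W.

At W the remaining stops are J 6, Y 15, A 16, H 17, C 20, G 21, T 22; go to J.
At J the remaining stops are A 10, H 11, G 15, T 16, Y 21, C 26; go to A.
At A the remaining stops are H 21, G 25, T 26, Y 29, C 33; go to H.
At H the remaining stops are G 4, T 5, Y 14, C 19; go to G.
At G the remaining stops are T 9, C 16, Y 18; go to T.
At T the remaining stops are Y 19, C 24; go to Y.
At Y the remaining stops are C 5; go to C.
Return C→W: 20.
Total = 6 + 10 + 21 + 4 + 9 + 19 + 5 + 20 = 94.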